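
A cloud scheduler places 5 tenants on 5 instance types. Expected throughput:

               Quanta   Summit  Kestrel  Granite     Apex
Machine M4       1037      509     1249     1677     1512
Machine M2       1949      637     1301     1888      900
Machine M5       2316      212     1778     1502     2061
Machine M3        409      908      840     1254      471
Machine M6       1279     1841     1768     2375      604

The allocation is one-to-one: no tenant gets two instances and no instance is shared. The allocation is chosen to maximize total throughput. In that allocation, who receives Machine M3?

Optimal: Quanta→Machine M2 (1949 ops/s), Summit→Machine M3 (908 ops/s), Kestrel→Machine M4 (1249 ops/s), Granite→Machine M6 (2375 ops/s), Apex→Machine M5 (2061 ops/s) — total 1949+908+1249+2375+2061 = 8542 ops/s.
Next-best assignment: Quanta→Machine M2, Summit→Machine M3, Kestrel→Machine M5, Granite→Machine M6, Apex→Machine M4 = 8522 ops/s.
Every other assignment is strictly worse.
Summit's own top instance is Machine M6 (1841 ops/s), but forcing Summit→Machine M6 and reassigning the rest optimally gives only 8397 ops/s — worse by 145.

Summit receives Machine M3.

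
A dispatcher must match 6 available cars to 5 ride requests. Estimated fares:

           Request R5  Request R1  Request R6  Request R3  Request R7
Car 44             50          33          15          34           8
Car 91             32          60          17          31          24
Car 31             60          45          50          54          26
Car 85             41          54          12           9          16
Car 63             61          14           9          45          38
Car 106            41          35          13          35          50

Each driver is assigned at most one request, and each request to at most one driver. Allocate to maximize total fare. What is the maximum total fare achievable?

Maximum total: $255

Optimal: Car 44→Request R5 ($50), Car 91→Request R1 ($60), Car 31→Request R6 ($50), Car 63→Request R3 ($45), Car 106→Request R7 ($50) — total 50+60+50+45+50 = $255.
Row-greedy (each driver in turn takes its best remaining request) gives $189, worse by 66.
Swapping Car 91↔Car 106 (Car 91→Request R7 $24, Car 106→Request R1 $35) loses 51.
No other one-to-one assignment exceeds $255.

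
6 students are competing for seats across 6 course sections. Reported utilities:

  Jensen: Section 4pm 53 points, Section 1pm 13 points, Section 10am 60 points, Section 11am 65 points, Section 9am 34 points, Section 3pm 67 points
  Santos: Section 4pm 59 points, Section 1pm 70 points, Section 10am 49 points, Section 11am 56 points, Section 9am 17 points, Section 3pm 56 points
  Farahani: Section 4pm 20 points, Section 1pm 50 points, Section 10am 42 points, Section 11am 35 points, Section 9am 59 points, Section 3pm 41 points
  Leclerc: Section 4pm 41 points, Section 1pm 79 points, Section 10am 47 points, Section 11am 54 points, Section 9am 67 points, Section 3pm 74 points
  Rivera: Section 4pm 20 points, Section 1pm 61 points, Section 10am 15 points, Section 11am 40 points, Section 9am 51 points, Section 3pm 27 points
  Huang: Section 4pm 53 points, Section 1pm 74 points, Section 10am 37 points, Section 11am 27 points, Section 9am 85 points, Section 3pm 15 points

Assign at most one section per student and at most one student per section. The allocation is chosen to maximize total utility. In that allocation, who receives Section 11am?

Jensen receives Section 11am.

This is a one-to-one assignment (maximum-weight bipartite matching).
Optimal: Jensen→Section 11am (65 points), Santos→Section 4pm (59 points), Farahani→Section 10am (42 points), Leclerc→Section 3pm (74 points), Rivera→Section 1pm (61 points), Huang→Section 9am (85 points) — total 65+59+42+74+61+85 = 386 points.
Column-greedy (each section in turn goes to its best remaining student) gives 364 points, worse by 22.
Swapping Santos↔Leclerc (Santos→Section 3pm 56 points, Leclerc→Section 4pm 41 points) loses 36.
No other one-to-one assignment exceeds 386 points.
Jensen's own top section is Section 3pm (67 points), but forcing Jensen→Section 3pm and reassigning the rest optimally gives only 372 points — worse by 14.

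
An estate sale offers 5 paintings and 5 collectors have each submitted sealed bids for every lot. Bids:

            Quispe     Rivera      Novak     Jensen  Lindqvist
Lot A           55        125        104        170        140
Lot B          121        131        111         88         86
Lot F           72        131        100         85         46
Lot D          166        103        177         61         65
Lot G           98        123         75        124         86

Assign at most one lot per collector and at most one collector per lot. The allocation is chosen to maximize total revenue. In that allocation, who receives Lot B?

Optimal: Quispe→Lot B ($121), Rivera→Lot F ($131), Novak→Lot D ($177), Jensen→Lot G ($124), Lindqvist→Lot A ($140) — total 121+131+177+124+140 = $693.
Column-greedy (each lot in turn goes to its best remaining collector) gives $653, worse by 40.
Next-best assignment: Quispe→Lot B, Rivera→Lot F, Novak→Lot D, Jensen→Lot A, Lindqvist→Lot G = $685.
Swapping Novak↔Jensen (Novak→Lot G $75, Jensen→Lot D $61) loses 165.
Quispe's own top lot is Lot D ($166), but forcing Quispe→Lot D and reassigning the rest optimally gives only $672 — worse by 21.

Quispe receives Lot B.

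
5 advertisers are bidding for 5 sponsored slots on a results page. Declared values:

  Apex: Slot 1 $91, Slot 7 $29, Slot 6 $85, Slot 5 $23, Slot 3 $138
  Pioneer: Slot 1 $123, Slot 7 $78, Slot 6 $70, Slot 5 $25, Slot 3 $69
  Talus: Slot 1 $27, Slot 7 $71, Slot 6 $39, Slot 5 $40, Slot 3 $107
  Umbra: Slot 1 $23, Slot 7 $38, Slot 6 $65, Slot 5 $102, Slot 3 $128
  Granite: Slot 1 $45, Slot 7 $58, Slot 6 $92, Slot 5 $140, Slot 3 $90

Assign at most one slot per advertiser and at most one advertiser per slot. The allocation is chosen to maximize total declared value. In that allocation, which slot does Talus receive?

Talus receives Slot 7.

Treat this as an assignment problem: match each advertiser to one slot.
Optimal: Apex→Slot 6 ($85), Pioneer→Slot 1 ($123), Talus→Slot 7 ($71), Umbra→Slot 3 ($128), Granite→Slot 5 ($140) — total 85+123+71+128+140 = $547.
Row-greedy (each advertiser in turn takes its best remaining slot) gives $526, worse by 21.
Next-best assignment: Apex→Slot 3, Pioneer→Slot 1, Talus→Slot 7, Umbra→Slot 6, Granite→Slot 5 = $537.
Talus's own top slot is Slot 3 ($107), but forcing Talus→Slot 3 and reassigning the rest optimally gives only $493 — worse by 54.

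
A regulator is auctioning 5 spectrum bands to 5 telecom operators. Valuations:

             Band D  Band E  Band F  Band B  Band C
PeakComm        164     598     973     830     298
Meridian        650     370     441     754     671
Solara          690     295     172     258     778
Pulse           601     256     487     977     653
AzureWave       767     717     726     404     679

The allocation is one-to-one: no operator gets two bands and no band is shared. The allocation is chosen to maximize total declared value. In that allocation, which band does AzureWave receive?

AzureWave receives Band E.

Optimal: PeakComm→Band F ($973M), Meridian→Band D ($650M), Solara→Band C ($778M), Pulse→Band B ($977M), AzureWave→Band E ($717M) — total 973+650+778+977+717 = $4095M.
AzureWave's own top band is Band D ($767M), but forcing AzureWave→Band D and reassigning the rest optimally gives only $3865M — worse by 230.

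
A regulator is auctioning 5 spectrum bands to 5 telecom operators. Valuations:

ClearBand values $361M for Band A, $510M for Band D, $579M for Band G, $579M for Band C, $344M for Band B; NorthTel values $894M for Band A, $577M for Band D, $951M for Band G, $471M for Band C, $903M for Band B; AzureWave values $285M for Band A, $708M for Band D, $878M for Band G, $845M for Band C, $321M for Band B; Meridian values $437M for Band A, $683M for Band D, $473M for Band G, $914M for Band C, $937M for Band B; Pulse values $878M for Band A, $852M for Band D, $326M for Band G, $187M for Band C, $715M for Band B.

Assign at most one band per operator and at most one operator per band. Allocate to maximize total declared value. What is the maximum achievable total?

Max total: $4140M

This is the linear assignment problem.
Optimal: ClearBand→Band C ($579M), NorthTel→Band A ($894M), AzureWave→Band G ($878M), Meridian→Band B ($937M), Pulse→Band D ($852M) — total 579+894+878+937+852 = $4140M.
Column-greedy (each band in turn goes to its best remaining operator) gives $3882M, worse by 258.
Next-best assignment: ClearBand→Band D, NorthTel→Band G, AzureWave→Band C, Meridian→Band B, Pulse→Band A = $4121M.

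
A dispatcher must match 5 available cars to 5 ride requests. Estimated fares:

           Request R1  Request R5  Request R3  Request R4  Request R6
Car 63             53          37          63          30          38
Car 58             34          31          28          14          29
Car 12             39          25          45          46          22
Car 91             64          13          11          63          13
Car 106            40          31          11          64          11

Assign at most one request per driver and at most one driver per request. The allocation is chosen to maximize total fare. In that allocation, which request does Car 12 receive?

This is the linear assignment problem.
Optimal: Car 63→Request R3 ($63), Car 58→Request R6 ($29), Car 12→Request R5 ($25), Car 91→Request R1 ($64), Car 106→Request R4 ($64) — total 63+29+25+64+64 = $245.
Next-best assignment: Car 63→Request R3, Car 58→Request R5, Car 12→Request R6, Car 91→Request R1, Car 106→Request R4 = $244.
Swapping Car 12↔Car 58 (Car 12→Request R6 $22, Car 58→Request R5 $31) loses 1.
Every other assignment is strictly worse.
Car 12's own top request is Request R4 ($46), but forcing Car 12→Request R4 and reassigning the rest optimally gives only $233 — worse by 12.

Car 12 receives Request R5.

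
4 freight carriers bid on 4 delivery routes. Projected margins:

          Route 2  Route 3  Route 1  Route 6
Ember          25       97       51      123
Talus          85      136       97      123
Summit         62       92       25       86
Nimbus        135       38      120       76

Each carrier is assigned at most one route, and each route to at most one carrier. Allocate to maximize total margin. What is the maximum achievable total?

This is the linear assignment problem.
Optimal: Ember→Route 6 ($123k), Talus→Route 1 ($97k), Summit→Route 3 ($92k), Nimbus→Route 2 ($135k) — total 123+97+92+135 = $447k.
Max-entry greedy (repeatedly take the single best remaining cell) gives $419k, worse by 28.
Next-best assignment: Ember→Route 6, Talus→Route 3, Summit→Route 2, Nimbus→Route 1 = $441k.
Swapping Summit↔Ember (Summit→Route 6 $86k, Ember→Route 3 $97k) loses 32.
No other one-to-one assignment exceeds $447k.

Max total: $447k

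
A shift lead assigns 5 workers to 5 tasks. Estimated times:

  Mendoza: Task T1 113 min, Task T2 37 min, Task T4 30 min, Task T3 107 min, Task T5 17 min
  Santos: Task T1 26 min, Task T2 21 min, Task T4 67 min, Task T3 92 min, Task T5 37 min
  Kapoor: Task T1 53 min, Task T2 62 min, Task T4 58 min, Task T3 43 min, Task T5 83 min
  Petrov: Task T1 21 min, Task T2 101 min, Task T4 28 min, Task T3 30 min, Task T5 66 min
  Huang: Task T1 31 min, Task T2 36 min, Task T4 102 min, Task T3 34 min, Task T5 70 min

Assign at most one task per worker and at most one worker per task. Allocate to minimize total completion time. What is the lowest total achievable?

Min total: 140 min

This is the linear assignment problem.
Optimal: Mendoza→Task T5 (17 min), Santos→Task T2 (21 min), Kapoor→Task T3 (43 min), Petrov→Task T4 (28 min), Huang→Task T1 (31 min) — total 17+21+43+28+31 = 140 min.
Row-greedy (each worker in turn takes its cheapest remaining task) gives 204 min, worse by 64.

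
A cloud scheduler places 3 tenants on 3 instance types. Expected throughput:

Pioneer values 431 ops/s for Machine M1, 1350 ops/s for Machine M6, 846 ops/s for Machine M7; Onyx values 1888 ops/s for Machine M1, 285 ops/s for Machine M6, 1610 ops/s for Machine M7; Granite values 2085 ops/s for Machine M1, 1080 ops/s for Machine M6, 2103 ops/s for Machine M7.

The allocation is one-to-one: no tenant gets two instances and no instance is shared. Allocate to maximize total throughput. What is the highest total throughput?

Maximum total: 5341 ops/s

Optimal: Pioneer→Machine M6 (1350 ops/s), Onyx→Machine M1 (1888 ops/s), Granite→Machine M7 (2103 ops/s) — total 1350+1888+2103 = 5341 ops/s.
Next-best assignment: Pioneer→Machine M6, Onyx→Machine M7, Granite→Machine M1 = 5045 ops/s.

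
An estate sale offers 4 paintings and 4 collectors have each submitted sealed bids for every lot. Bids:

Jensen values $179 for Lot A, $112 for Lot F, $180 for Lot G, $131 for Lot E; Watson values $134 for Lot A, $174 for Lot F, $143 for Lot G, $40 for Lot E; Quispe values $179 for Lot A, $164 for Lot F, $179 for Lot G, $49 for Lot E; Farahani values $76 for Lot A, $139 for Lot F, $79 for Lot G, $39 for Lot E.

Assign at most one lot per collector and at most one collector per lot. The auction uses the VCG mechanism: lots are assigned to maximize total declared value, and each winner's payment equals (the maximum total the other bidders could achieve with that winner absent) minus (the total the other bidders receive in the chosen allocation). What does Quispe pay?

Efficient allocation: Jensen→Lot E ($131), Watson→Lot G ($143), Quispe→Lot A ($179), Farahani→Lot F ($139); total welfare W = $592.
Quispe receives Lot A at value $179, so the others get W − 179 = $413.
Without Quispe: best allocation of the remaining 3 bidders over all 4 lots is Jensen→Lot A ($179), Watson→Lot G ($143), Farahani→Lot F ($139), total $461.
VCG payment = (others' best without Quispe) − (others' welfare with Quispe) = 461 − 413 = $48.

Quispe pays $48.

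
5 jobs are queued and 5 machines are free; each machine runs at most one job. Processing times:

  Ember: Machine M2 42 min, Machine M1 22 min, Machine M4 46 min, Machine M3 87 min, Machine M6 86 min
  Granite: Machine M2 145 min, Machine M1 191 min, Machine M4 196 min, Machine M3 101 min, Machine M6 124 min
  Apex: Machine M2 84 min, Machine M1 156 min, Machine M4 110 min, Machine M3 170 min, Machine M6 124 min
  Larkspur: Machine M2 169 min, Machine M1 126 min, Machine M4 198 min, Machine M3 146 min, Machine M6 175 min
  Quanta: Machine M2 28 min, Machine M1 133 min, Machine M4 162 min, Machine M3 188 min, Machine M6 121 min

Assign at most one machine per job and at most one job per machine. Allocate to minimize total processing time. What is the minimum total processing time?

Minimum total: 425 min

Treat this as an assignment problem: match each job to one machine.
Optimal: Ember→Machine M4 (46 min), Granite→Machine M3 (101 min), Apex→Machine M6 (124 min), Larkspur→Machine M1 (126 min), Quanta→Machine M2 (28 min) — total 46+101+124+126+28 = 425 min.
Min-entry greedy (repeatedly take the single cheapest remaining cell) gives 436 min, worse by 11.
Next-best assignment: Ember→Machine M1, Granite→Machine M6, Apex→Machine M4, Larkspur→Machine M3, Quanta→Machine M2 = 430 min.
Swapping Ember↔Apex (Ember→Machine M6 86 min, Apex→Machine M4 110 min) adds 26.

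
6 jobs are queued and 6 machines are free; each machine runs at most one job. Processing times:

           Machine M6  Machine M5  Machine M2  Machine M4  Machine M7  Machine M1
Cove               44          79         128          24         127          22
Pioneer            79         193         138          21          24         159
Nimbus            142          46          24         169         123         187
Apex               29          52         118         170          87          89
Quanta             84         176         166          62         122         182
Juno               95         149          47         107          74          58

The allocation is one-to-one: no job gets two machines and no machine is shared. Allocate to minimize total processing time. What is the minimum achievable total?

Optimal: Cove→Machine M1 (22 min), Pioneer→Machine M7 (24 min), Nimbus→Machine M5 (46 min), Apex→Machine M6 (29 min), Quanta→Machine M4 (62 min), Juno→Machine M2 (47 min) — total 22+24+46+29+62+47 = 230 min.
Next-best assignment: Cove→Machine M6, Pioneer→Machine M7, Nimbus→Machine M2, Apex→Machine M5, Quanta→Machine M4, Juno→Machine M1 = 264 min.
Swapping Cove↔Juno (Cove→Machine M2 128 min, Juno→Machine M1 58 min) adds 117.

Minimum total: 230 min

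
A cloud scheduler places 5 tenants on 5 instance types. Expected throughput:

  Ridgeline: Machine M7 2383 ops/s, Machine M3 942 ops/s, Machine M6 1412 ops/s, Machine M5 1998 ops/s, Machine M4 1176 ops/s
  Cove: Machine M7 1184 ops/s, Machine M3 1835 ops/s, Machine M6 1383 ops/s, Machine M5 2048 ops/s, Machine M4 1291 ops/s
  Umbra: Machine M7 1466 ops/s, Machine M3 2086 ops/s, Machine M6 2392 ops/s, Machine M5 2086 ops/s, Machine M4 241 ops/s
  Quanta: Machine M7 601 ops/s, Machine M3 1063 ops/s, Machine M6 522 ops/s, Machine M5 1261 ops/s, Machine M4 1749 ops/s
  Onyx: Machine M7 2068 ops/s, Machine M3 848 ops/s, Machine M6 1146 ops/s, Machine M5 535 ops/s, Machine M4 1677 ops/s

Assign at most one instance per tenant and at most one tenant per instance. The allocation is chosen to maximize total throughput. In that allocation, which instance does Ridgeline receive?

Ridgeline receives Machine M5.

This is the linear assignment problem.
Optimal: Ridgeline→Machine M5 (1998 ops/s), Cove→Machine M3 (1835 ops/s), Umbra→Machine M6 (2392 ops/s), Quanta→Machine M4 (1749 ops/s), Onyx→Machine M7 (2068 ops/s) — total 1998+1835+2392+1749+2068 = 10042 ops/s.
Column-greedy (each instance in turn goes to its best remaining tenant) gives 8790 ops/s, worse by 1252.
Next-best assignment: Ridgeline→Machine M7, Cove→Machine M5, Umbra→Machine M6, Quanta→Machine M3, Onyx→Machine M4 = 9563 ops/s.
Swapping Ridgeline↔Umbra (Ridgeline→Machine M6 1412 ops/s, Umbra→Machine M5 2086 ops/s) loses 892.
Ridgeline's own top instance is Machine M7 (2383 ops/s), but forcing Ridgeline→Machine M7 and reassigning the rest optimally gives only 9563 ops/s — worse by 479.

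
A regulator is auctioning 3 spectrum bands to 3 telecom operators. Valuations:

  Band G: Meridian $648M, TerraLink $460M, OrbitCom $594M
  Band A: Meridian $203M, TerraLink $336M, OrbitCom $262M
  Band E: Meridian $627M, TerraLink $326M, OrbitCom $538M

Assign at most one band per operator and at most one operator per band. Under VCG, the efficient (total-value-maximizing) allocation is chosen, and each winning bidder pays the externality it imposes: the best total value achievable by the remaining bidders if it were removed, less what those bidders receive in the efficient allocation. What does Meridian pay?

Meridian pays $68M.

Efficient allocation: Meridian→Band E ($627M), TerraLink→Band A ($336M), OrbitCom→Band G ($594M); total welfare W = $1557M.
Meridian receives Band E at value $627M, so the others get W − 627 = $930M.
Without Meridian: best allocation of the remaining 2 bidders over all 3 bands is TerraLink→Band G ($460M), OrbitCom→Band E ($538M), total $998M.
VCG payment = (others' best without Meridian) − (others' welfare with Meridian) = 998 − 930 = $68M.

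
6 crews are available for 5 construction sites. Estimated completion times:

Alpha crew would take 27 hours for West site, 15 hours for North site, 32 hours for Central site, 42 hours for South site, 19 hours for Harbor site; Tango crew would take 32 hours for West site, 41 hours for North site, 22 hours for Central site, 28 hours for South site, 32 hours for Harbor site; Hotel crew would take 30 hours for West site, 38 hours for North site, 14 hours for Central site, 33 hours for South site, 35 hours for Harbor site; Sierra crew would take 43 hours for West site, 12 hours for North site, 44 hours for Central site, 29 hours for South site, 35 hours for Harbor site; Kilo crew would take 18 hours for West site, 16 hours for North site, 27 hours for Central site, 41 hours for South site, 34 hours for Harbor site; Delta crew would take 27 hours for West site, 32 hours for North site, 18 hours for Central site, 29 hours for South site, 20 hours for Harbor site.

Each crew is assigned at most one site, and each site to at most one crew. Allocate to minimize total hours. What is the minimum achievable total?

Minimum total: 91 hours

Optimal: Kilo crew→West site (18 hours), Sierra crew→North site (12 hours), Hotel crew→Central site (14 hours), Tango crew→South site (28 hours), Alpha crew→Harbor site (19 hours) — total 18+12+14+28+19 = 91 hours.
Row-greedy (each crew in turn takes its cheapest remaining site) gives 130 hours, worse by 39.
Next-best assignment: Kilo crew→West site, Sierra crew→North site, Hotel crew→Central site, Tango crew→South site, Delta crew→Harbor site = 92 hours.
No other one-to-one assignment undercuts 91 hours.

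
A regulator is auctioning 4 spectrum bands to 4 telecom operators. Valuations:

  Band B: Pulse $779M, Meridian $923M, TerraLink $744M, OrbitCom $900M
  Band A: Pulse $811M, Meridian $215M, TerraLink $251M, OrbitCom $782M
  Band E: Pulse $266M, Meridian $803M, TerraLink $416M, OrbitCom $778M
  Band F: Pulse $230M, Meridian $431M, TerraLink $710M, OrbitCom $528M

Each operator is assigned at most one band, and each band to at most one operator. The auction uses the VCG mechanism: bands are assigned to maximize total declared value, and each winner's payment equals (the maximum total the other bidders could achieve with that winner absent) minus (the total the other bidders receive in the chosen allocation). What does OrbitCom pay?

OrbitCom pays $120M.

Efficient allocation: Pulse→Band A ($811M), Meridian→Band E ($803M), TerraLink→Band F ($710M), OrbitCom→Band B ($900M); total welfare W = $3224M.
OrbitCom receives Band B at value $900M, so the others get W − 900 = $2324M.
Without OrbitCom: best allocation of the remaining 3 bidders over all 4 bands is Pulse→Band A ($811M), Meridian→Band B ($923M), TerraLink→Band F ($710M), total $2444M.
VCG payment = (others' best without OrbitCom) − (others' welfare with OrbitCom) = 2444 − 2324 = $120M.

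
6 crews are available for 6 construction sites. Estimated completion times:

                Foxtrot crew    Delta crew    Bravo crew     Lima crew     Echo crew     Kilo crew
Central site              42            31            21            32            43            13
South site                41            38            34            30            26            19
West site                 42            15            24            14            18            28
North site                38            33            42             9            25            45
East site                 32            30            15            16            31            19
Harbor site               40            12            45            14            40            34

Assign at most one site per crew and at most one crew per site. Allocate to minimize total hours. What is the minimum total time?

Treat this as an assignment problem: match each crew to one site.
Optimal: Foxtrot crew→South site (41 hours), Delta crew→Harbor site (12 hours), Bravo crew→East site (15 hours), Lima crew→North site (9 hours), Echo crew→West site (18 hours), Kilo crew→Central site (13 hours) — total 41+12+15+9+18+13 = 108 hours.
No other one-to-one assignment undercuts 108 hours.

Minimum total: 108 hours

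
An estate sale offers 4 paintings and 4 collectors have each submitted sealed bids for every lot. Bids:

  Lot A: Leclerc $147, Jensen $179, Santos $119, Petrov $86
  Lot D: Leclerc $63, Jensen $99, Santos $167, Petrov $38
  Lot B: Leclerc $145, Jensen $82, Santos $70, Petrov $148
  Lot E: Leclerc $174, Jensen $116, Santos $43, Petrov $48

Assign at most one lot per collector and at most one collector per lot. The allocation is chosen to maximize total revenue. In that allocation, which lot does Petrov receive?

Petrov receives Lot B.

Optimal: Leclerc→Lot E ($174), Jensen→Lot A ($179), Santos→Lot D ($167), Petrov→Lot B ($148) — total 174+179+167+148 = $668.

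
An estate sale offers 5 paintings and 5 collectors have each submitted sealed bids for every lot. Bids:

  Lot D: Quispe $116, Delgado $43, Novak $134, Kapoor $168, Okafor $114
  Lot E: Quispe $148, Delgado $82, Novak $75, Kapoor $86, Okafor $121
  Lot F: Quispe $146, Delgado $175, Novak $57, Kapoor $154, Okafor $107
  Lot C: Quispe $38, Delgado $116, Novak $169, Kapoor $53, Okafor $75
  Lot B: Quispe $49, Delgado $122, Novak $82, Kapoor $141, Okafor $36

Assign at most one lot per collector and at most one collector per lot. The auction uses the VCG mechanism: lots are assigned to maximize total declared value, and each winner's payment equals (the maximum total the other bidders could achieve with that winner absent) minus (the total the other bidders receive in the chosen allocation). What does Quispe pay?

Quispe pays $34.

Efficient allocation: Quispe→Lot E ($148), Delgado→Lot F ($175), Novak→Lot C ($169), Kapoor→Lot B ($141), Okafor→Lot D ($114); total welfare W = $747.
Quispe receives Lot E at value $148, so the others get W − 148 = $599.
Without Quispe: best allocation of the remaining 4 bidders over all 5 lots is Delgado→Lot F ($175), Novak→Lot C ($169), Kapoor→Lot D ($168), Okafor→Lot E ($121), total $633.
VCG payment = (others' best without Quispe) − (others' welfare with Quispe) = 633 − 599 = $34.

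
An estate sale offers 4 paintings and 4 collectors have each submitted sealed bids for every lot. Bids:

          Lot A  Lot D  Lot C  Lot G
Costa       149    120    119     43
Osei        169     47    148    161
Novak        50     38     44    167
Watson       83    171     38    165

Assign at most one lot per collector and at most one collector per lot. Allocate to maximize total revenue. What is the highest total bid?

This is the linear assignment problem.
Optimal: Costa→Lot A ($149), Osei→Lot C ($148), Novak→Lot G ($167), Watson→Lot D ($171) — total 149+148+167+171 = $635.
Max-entry greedy (repeatedly take the single best remaining cell) gives $626, worse by 9.
Swapping Novak↔Watson (Novak→Lot D $38, Watson→Lot G $165) loses 135.
Checked against all permutations: $635 is optimal.

Maximum total: $635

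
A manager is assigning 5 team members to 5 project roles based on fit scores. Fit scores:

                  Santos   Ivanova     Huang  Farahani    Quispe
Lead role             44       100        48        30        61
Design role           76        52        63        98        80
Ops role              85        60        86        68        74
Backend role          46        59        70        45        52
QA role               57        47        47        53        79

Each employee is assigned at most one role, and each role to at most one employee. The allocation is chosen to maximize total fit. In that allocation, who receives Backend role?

Optimal: Santos→Ops role (85 pts), Ivanova→Lead role (100 pts), Huang→Backend role (70 pts), Farahani→Design role (98 pts), Quispe→QA role (79 pts) — total 85+100+70+98+79 = 432 pts.
Checked against all permutations: 432 pts is optimal.
Huang's own top role is Ops role (86 pts), but forcing Huang→Ops role and reassigning the rest optimally gives only 409 pts — worse by 23.

Huang receives Backend role.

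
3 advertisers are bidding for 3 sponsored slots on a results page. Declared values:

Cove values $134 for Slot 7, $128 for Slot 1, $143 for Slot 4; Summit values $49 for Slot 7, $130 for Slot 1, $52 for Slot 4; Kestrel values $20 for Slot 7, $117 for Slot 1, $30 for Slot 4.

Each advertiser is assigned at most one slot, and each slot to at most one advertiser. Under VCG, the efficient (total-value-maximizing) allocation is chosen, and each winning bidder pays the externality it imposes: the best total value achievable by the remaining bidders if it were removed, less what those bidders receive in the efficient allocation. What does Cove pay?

Cove pays $3.

Efficient allocation: Cove→Slot 4 ($143), Summit→Slot 7 ($49), Kestrel→Slot 1 ($117); total welfare W = $309.
Cove receives Slot 4 at value $143, so the others get W − 143 = $166.
Without Cove: best allocation of the remaining 2 bidders over all 3 slots is Summit→Slot 4 ($52), Kestrel→Slot 1 ($117), total $169.
VCG payment = (others' best without Cove) − (others' welfare with Cove) = 169 − 166 = $3.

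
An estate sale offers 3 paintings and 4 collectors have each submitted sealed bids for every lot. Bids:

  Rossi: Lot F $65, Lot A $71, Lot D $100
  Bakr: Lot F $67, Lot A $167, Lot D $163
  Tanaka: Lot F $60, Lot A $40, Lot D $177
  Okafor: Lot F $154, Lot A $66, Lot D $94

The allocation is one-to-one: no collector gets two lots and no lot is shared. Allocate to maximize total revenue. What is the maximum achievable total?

Treat this as an assignment problem: match each collector to one lot.
Optimal: Okafor→Lot F ($154), Bakr→Lot A ($167), Tanaka→Lot D ($177) — total 154+167+177 = $498.
Row-greedy (each collector in turn takes its best remaining lot) gives $327, worse by 171.
No other one-to-one assignment exceeds $498.

Maximum total: $498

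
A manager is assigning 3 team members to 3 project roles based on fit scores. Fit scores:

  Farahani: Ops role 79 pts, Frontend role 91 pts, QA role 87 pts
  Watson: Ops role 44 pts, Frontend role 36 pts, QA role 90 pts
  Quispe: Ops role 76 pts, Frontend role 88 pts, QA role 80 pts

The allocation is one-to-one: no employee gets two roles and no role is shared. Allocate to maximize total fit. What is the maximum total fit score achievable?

Max total: 257 pts

Treat this as an assignment problem: match each employee to one role.
Optimal: Farahani→Ops role (79 pts), Watson→QA role (90 pts), Quispe→Frontend role (88 pts) — total 79+90+88 = 257 pts.
Checked against all permutations: 257 pts is optimal.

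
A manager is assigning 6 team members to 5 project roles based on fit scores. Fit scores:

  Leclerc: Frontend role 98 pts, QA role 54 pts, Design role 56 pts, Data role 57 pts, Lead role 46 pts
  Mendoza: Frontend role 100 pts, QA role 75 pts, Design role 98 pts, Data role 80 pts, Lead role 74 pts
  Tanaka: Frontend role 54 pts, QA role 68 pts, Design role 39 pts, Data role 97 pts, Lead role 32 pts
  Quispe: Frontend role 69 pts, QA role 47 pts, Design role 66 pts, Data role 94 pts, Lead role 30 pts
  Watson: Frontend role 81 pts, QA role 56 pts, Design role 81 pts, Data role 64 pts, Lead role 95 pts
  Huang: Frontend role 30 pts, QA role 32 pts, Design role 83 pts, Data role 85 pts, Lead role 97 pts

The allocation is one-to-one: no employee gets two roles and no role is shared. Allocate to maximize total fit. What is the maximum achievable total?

Maximum total: 455 pts

This is the linear assignment problem.
Optimal: Leclerc→Frontend role (98 pts), Tanaka→QA role (68 pts), Mendoza→Design role (98 pts), Quispe→Data role (94 pts), Huang→Lead role (97 pts) — total 98+68+98+94+97 = 455 pts.
Column-greedy (each role in turn goes to its best remaining employee) gives 440 pts, worse by 15.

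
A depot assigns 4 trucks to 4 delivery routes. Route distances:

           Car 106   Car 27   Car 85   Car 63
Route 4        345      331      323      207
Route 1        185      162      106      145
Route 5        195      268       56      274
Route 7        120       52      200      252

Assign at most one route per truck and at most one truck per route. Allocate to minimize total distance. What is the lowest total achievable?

Optimal: Car 106→Route 1 (185 km), Car 27→Route 7 (52 km), Car 85→Route 5 (56 km), Car 63→Route 4 (207 km) — total 185+52+56+207 = 500 km.
Checked against all permutations: 500 km is optimal.

Minimum total: 500 km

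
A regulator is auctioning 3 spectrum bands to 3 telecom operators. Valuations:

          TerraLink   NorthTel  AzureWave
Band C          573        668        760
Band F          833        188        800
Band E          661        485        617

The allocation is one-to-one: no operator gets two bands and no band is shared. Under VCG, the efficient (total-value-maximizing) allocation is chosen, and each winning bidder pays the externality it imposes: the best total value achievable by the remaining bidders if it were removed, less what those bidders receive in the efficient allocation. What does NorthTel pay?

Efficient allocation: TerraLink→Band E ($661M), NorthTel→Band C ($668M), AzureWave→Band F ($800M); total welfare W = $2129M.
NorthTel receives Band C at value $668M, so the others get W − 668 = $1461M.
Without NorthTel: best allocation of the remaining 2 bidders over all 3 bands is TerraLink→Band F ($833M), AzureWave→Band C ($760M), total $1593M.
VCG payment = (others' best without NorthTel) − (others' welfare with NorthTel) = 1593 − 1461 = $132M.

NorthTel pays $132M.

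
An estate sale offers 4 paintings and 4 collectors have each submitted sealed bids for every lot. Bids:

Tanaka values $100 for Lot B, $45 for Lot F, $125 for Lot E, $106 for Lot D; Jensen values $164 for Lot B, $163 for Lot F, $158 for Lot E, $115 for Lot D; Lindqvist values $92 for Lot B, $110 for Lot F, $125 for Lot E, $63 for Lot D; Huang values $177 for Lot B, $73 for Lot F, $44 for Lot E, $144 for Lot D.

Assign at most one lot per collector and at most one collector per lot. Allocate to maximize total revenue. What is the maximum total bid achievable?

Maximum total: $571

Optimal: Tanaka→Lot D ($106), Jensen→Lot F ($163), Lindqvist→Lot E ($125), Huang→Lot B ($177) — total 106+163+125+177 = $571.
Column-greedy (each lot in turn goes to its best remaining collector) gives $528, worse by 43.
Swapping Tanaka↔Jensen (Tanaka→Lot F $45, Jensen→Lot D $115) loses 109.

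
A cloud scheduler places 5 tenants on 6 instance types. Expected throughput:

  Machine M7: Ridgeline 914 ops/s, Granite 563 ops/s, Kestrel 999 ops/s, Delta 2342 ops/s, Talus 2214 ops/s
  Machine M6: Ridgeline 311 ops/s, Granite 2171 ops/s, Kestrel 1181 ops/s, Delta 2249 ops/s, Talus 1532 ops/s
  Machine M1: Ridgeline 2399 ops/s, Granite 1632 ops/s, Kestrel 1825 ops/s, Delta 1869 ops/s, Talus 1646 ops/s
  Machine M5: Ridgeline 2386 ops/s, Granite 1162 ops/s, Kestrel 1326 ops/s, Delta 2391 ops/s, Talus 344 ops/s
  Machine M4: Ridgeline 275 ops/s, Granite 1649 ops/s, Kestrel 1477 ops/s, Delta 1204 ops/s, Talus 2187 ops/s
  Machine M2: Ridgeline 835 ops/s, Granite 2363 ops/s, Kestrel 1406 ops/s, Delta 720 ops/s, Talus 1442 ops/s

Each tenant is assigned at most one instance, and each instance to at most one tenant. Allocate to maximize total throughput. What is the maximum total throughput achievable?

Treat this as an assignment problem: match each tenant to one instance.
Optimal: Ridgeline→Machine M5 (2386 ops/s), Granite→Machine M2 (2363 ops/s), Kestrel→Machine M1 (1825 ops/s), Delta→Machine M7 (2342 ops/s), Talus→Machine M4 (2187 ops/s) — total 2386+2363+1825+2342+2187 = 11103 ops/s.
Max-entry greedy (repeatedly take the single best remaining cell) gives 10844 ops/s, worse by 259.

Maximum total: 11103 ops/s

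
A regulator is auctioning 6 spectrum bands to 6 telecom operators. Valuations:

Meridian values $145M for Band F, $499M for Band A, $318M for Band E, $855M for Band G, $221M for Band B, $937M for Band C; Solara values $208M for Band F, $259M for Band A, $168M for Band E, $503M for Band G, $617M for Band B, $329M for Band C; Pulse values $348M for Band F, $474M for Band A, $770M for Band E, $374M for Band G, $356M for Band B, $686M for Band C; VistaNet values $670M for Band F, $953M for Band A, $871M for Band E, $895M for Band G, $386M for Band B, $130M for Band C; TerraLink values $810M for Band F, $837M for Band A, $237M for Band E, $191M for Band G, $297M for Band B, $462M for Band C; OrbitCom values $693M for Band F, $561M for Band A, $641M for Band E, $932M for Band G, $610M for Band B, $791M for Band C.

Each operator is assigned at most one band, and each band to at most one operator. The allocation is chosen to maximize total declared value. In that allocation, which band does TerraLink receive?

TerraLink receives Band F.

This is the linear assignment problem.
Optimal: Meridian→Band C ($937M), Solara→Band B ($617M), Pulse→Band E ($770M), VistaNet→Band A ($953M), TerraLink→Band F ($810M), OrbitCom→Band G ($932M) — total 937+617+770+953+810+932 = $5019M.
Swapping Solara↔Meridian (Solara→Band C $329M, Meridian→Band B $221M) loses 1004.
TerraLink's own top band is Band A ($837M), but forcing TerraLink→Band A and reassigning the rest optimally gives only $4763M — worse by 256.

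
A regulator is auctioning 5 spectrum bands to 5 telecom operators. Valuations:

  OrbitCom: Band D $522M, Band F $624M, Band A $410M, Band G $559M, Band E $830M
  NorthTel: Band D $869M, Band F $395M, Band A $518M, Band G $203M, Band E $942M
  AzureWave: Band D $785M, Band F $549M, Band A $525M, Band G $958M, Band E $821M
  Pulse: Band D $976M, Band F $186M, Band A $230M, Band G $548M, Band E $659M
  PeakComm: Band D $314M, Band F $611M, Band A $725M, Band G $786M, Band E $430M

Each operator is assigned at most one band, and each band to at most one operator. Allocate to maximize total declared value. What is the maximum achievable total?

Optimal: OrbitCom→Band F ($624M), NorthTel→Band E ($942M), AzureWave→Band G ($958M), Pulse→Band D ($976M), PeakComm→Band A ($725M) — total 624+942+958+976+725 = $4225M.
Row-greedy (each operator in turn takes its best remaining band) gives $3498M, worse by 727.
Next-best assignment: OrbitCom→Band A, NorthTel→Band E, AzureWave→Band G, Pulse→Band D, PeakComm→Band F = $3897M.
Checked against all permutations: $4225M is optimal.

Maximum total: $4225M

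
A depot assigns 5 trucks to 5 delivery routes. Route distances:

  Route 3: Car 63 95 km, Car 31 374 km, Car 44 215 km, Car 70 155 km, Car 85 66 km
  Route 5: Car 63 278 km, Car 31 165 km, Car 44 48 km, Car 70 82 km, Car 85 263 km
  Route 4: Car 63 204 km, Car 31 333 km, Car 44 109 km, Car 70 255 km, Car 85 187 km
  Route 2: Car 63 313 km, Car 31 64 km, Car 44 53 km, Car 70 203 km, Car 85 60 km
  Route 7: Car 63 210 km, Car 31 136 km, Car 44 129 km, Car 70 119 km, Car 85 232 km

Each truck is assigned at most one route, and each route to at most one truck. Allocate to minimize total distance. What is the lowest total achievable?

This is the linear assignment problem.
Optimal: Car 63→Route 3 (95 km), Car 31→Route 7 (136 km), Car 44→Route 4 (109 km), Car 70→Route 5 (82 km), Car 85→Route 2 (60 km) — total 95+136+109+82+60 = 482 km.
Column-greedy (each route in turn goes to its cheapest remaining truck) gives 501 km, worse by 19.
Swapping Car 31↔Car 63 (Car 31→Route 3 374 km, Car 63→Route 7 210 km) adds 353.
Every other assignment is strictly worse.

Min total: 482 km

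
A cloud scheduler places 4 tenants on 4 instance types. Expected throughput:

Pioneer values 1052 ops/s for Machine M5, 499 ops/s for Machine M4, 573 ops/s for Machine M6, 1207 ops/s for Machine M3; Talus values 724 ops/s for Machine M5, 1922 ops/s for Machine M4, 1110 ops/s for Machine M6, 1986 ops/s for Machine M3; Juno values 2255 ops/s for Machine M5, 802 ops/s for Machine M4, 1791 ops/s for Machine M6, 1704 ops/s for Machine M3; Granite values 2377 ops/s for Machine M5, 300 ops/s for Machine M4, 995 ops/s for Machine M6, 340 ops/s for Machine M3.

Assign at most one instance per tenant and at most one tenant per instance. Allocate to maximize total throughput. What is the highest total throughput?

Maximum total: 7297 ops/s

Optimal: Pioneer→Machine M3 (1207 ops/s), Talus→Machine M4 (1922 ops/s), Juno→Machine M6 (1791 ops/s), Granite→Machine M5 (2377 ops/s) — total 1207+1922+1791+2377 = 7297 ops/s.
Row-greedy (each tenant in turn takes its best remaining instance) gives 6379 ops/s, worse by 918.
Next-best assignment: Pioneer→Machine M4, Talus→Machine M3, Juno→Machine M6, Granite→Machine M5 = 6653 ops/s.
Swapping Pioneer↔Juno (Pioneer→Machine M6 573 ops/s, Juno→Machine M3 1704 ops/s) loses 721.
No other one-to-one assignment exceeds 7297 ops/s.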